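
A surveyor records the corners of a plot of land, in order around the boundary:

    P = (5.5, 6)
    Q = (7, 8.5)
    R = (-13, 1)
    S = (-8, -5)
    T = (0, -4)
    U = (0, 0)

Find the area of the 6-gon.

Apply the shoelace formula: 2A = Σ (x_i·y_{i+1} − x_{i+1}·y_i), indices taken mod 6.
Σ = (4.75) + (117.5) + (73) + (32) + (0) + (0) = 227.25
Area = |Σ|/2 = 113.625.

113.625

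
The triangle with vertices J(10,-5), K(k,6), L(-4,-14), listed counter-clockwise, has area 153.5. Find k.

-7

The doubled signed area Σ (x_i y_{i+1} − x_{i+1} y_i) is linear in k.
With k=0 it equals 244; the coefficient of k is -9 (from the two edges through K).
So -9·k + 244 = 2·153.5 = 307 ⇒ k = -7.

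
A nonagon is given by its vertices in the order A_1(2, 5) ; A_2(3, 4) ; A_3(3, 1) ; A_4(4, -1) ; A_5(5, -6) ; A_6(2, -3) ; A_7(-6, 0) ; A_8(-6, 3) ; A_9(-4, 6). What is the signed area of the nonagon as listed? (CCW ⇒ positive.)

Apply the shoelace formula: 2A = Σ (x_i·y_{i+1} − x_{i+1}·y_i), indices taken mod 9.
A_1→A_2: (2)(4) − (3)(5) = -7
A_2→A_3: (3)(1) − (3)(4) = -9
A_3→A_4: (3)(-1) − (4)(1) = -7
A_4→A_5: (4)(-6) − (5)(-1) = -19
A_5→A_6: (5)(-3) − (2)(-6) = -3
A_6→A_7: (2)(0) − (-6)(-3) = -18
A_7→A_8: (-6)(3) − (-6)(0) = -18
A_8→A_9: (-6)(6) − (-4)(3) = -24
A_9→A_1: (-4)(5) − (2)(6) = -32
Σ = -137
Signed area = Σ/2 = -68.5 (negative ⇒ clockwise traversal).

-68.5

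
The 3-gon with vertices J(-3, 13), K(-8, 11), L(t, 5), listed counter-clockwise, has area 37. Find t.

The doubled signed area Σ (x_i y_{i+1} − x_{i+1} y_i) is linear in t.
With t=0 it equals 46; the coefficient of t is 2 (from the two edges through L).
So 2·t + 46 = 2·37 = 74 ⇒ t = 14.

14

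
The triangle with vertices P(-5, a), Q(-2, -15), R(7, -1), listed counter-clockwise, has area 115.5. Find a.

6

Write out the shoelace sum; only the two edges meeting at P involve a:
2·Area = [(7·a − (-5)·(-1)) + ((-5)·(-15) − (-2)·a)] + 107
       = 9·a + 177 = 231
⇒ a = 6.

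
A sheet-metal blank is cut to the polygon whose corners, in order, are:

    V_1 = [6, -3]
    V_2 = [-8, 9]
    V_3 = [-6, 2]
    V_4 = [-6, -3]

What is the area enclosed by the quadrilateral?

67

Σ = (30) + (38) + (30) + (36) = 134
Area = |Σ|/2 = 67.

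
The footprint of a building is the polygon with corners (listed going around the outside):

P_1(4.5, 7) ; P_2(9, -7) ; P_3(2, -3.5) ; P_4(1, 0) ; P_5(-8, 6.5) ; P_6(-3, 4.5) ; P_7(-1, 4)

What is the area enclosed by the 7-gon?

P_1→P_2: (4.5)(-7) − (9)(7) = -94.5
P_2→P_3: (9)(-3.5) − (2)(-7) = -17.5
P_3→P_4: (2)(0) − (1)(-3.5) = 3.5
P_4→P_5: (1)(6.5) − (-8)(0) = 6.5
P_5→P_6: (-8)(4.5) − (-3)(6.5) = -16.5
P_6→P_7: (-3)(4) − (-1)(4.5) = -7.5
P_7→P_1: (-1)(7) − (4.5)(4) = -25
Σ = -151
Area = |Σ|/2 = 75.5.

75.5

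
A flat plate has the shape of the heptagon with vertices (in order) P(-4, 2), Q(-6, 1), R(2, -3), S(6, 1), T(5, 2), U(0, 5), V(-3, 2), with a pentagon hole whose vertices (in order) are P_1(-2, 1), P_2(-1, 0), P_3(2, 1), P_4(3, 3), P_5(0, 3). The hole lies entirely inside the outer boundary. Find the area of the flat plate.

Outer boundary:
Apply Gauss's area formula: 2A = Σ (x_i·y_{i+1} − x_{i+1}·y_i), indices taken mod 7.
Σ = (8) + (16) + (20) + (7) + (25) + (15) + (2) = 93
Area = |Σ|/2 = 46.5.
Hole:
Σ = (1) + (-1) + (3) + (9) + (6) = 18
Area = |Σ|/2 = 9.
Net area = 46.5 − 9 = 37.5.

37.5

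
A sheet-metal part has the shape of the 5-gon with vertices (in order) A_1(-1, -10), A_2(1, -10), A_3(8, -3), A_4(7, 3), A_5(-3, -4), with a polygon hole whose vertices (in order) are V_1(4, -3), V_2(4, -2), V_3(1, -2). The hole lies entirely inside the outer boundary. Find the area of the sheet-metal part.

73

Outer boundary:
A_1→A_2: (-1)(-10) − (1)(-10) = 20
A_2→A_3: (1)(-3) − (8)(-10) = 77
A_3→A_4: (8)(3) − (7)(-3) = 45
A_4→A_5: (7)(-4) − (-3)(3) = -19
A_5→A_1: (-3)(-10) − (-1)(-4) = 26
Σ = 149
Area = |Σ|/2 = 74.5.
Hole:
V_1→V_2: (4)(-2) − (4)(-3) = 4
V_2→V_3: (4)(-2) − (1)(-2) = -6
V_3→V_1: (1)(-3) − (4)(-2) = 5
Σ = 3
Area = |Σ|/2 = 1.5.
Net area = 74.5 − 1.5 = 73.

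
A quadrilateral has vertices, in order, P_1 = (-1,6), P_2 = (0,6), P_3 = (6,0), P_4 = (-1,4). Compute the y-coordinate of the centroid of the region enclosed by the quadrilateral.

Apply the surveyor's formula. First the cross-terms c_i = x_i·y_{i+1} − x_{i+1}·y_i:
  -6, -36, 24, -2  ⇒  2A = -20, A = -10.
Then Σ (y_i + y_{i+1})·c_i = -212, so ȳ = -212 / (6·(-10)) = 53/15.

53/15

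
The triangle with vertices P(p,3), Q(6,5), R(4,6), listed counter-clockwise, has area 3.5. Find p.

3

The doubled signed area Σ (x_i y_{i+1} − x_{i+1} y_i) is linear in p.
With p=0 it equals 10; the coefficient of p is -1 (from the two edges through P).
So -1·p + 10 = 2·3.5 = 7 ⇒ p = 3.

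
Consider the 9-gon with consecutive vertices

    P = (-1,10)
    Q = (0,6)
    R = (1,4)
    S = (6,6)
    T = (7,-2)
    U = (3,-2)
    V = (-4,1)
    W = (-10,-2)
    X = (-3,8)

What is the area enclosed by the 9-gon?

93.5

Apply the surveyor's formula: 2A = Σ (x_i·y_{i+1} − x_{i+1}·y_i), indices taken mod 9.
Cross-terms: -6, -6, -18, -54, -8, -5, 18, -86, -22  ⇒  Σ = -187
Area = |Σ|/2 = 93.5.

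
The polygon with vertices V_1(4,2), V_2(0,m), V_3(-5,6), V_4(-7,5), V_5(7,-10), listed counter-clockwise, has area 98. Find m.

Write out the shoelace sum; only the two edges meeting at V_2 involve m:
2·Area = [(4·m − 0·2) + (0·6 − (-5)·m)] + 106
       = 9·m + 106 = 196
⇒ m = 10.

10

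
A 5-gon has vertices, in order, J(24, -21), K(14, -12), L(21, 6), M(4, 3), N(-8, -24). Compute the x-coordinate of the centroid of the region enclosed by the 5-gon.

215/27

Apply the shoelace formula. First the cross-terms c_i = x_i·y_{i+1} − x_{i+1}·y_i:
  6, 336, 39, -72, 744  ⇒  2A = 1053, A = 526.5.
Then Σ (x_i + x_{i+1})·c_i = 25155, so x̄ = 25155 / (6·526.5) = 215/27.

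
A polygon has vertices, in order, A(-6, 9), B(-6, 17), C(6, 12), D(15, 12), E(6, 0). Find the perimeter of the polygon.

60

|AB| = √((0)² + (8)²) = √64 = 8
|BC| = √((12)² + (-5)²) = √169 = 13
|CD| = √((9)² + (0)²) = √81 = 9
|DE| = √((-9)² + (-12)²) = √225 = 15
|EA| = √((-12)² + (9)²) = √225 = 15
Perimeter = 8 + 13 + 9 + 15 + 15 = 60.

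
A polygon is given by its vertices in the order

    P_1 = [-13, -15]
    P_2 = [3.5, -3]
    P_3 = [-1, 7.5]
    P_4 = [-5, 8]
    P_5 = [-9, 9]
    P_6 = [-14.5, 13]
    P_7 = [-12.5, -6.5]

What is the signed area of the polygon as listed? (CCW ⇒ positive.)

Σ = (91.5) + (23.25) + (29.5) + (27) + (13.5) + (256.75) + (103) = 544.5
Signed area = Σ/2 = 272.25 (positive ⇒ counter-clockwise traversal).

272.25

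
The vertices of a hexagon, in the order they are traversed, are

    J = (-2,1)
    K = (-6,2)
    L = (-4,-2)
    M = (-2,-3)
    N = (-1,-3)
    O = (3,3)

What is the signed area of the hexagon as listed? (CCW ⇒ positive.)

Apply Gauss's area formula: 2A = Σ (x_i·y_{i+1} − x_{i+1}·y_i), indices taken mod 6.
J→K: (-2)(2) − (-6)(1) = 2
K→L: (-6)(-2) − (-4)(2) = 20
L→M: (-4)(-3) − (-2)(-2) = 8
M→N: (-2)(-3) − (-1)(-3) = 3
N→O: (-1)(3) − (3)(-3) = 6
O→J: (3)(1) − (-2)(3) = 9
Σ = 48
Signed area = Σ/2 = 24 (positive ⇒ counter-clockwise traversal).

24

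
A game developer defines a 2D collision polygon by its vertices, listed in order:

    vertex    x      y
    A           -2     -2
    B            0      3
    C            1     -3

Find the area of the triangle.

Apply Gauss's area formula: 2A = Σ (x_i·y_{i+1} − x_{i+1}·y_i), indices taken mod 3.
Σ = (-6) + (-3) + (-8) = -17
Area = |Σ|/2 = 8.5.

8.5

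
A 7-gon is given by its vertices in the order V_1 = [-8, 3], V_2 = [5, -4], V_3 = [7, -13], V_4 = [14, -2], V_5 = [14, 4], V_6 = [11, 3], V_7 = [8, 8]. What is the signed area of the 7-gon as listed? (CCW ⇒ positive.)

Cross-terms: 17, -37, 168, 84, -2, 64, 88  ⇒  Σ = 382
Signed area = Σ/2 = 191 (positive ⇒ counter-clockwise traversal).

191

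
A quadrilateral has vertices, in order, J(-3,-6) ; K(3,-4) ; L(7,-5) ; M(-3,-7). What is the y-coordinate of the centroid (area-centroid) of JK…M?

-65/12

Apply the shoelace (surveyor's) formula. First the cross-terms c_i = x_i·y_{i+1} − x_{i+1}·y_i:
  30, 13, -64, -3  ⇒  2A = -24, A = -12.
Then Σ (y_i + y_{i+1})·c_i = 390, so ȳ = 390 / (6·(-12)) = -65/12.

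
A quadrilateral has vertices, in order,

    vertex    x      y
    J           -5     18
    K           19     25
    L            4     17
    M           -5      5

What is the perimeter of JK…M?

70

|JK| = √((24)² + (7)²) = √625 = 25
|KL| = √((-15)² + (-8)²) = √289 = 17
|LM| = √((-9)² + (-12)²) = √225 = 15
|MJ| = √((0)² + (13)²) = √169 = 13
Perimeter = 25 + 17 + 15 + 13 = 70.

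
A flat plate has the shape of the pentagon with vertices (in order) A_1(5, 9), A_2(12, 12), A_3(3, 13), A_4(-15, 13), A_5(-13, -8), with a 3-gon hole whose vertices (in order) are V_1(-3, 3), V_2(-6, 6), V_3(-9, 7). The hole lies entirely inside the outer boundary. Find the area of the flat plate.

Outer boundary:
Apply the shoelace formula: 2A = Σ (x_i·y_{i+1} − x_{i+1}·y_i), indices taken mod 5.
Cross-terms: -48, 120, 234, 289, -77  ⇒  Σ = 518
Area = |Σ|/2 = 259.
Hole:
Cross-terms: 0, 12, -6  ⇒  Σ = 6
Area = |Σ|/2 = 3.
Net area = 259 − 3 = 256.

256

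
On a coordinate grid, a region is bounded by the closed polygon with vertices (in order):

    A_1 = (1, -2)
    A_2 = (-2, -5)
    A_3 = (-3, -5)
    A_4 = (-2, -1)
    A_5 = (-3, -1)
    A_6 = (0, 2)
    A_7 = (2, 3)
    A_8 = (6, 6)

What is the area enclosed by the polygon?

Cross-terms: -9, -5, -7, -1, -6, -4, -6, -18  ⇒  Σ = -56
Area = |Σ|/2 = 28.

28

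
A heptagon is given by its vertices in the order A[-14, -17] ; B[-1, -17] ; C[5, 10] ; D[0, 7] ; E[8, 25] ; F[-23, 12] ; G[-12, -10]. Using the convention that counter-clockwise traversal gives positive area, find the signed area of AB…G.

Apply the shoelace (surveyor's) formula: 2A = Σ (x_i·y_{i+1} − x_{i+1}·y_i), indices taken mod 7.
Σ = (221) + (75) + (35) + (-56) + (671) + (374) + (64) = 1384
Signed area = Σ/2 = 692 (positive ⇒ counter-clockwise traversal).

692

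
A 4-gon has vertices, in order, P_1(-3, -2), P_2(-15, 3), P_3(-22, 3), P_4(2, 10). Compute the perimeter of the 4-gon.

58

|P_1P_2| = √((-12)² + (5)²) = √169 = 13
|P_2P_3| = √((-7)² + (0)²) = √49 = 7
|P_3P_4| = √((24)² + (7)²) = √625 = 25
|P_4P_1| = √((-5)² + (-12)²) = √169 = 13
Perimeter = 13 + 7 + 25 + 13 = 58.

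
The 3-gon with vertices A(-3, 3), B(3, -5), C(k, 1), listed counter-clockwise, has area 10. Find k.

1

The doubled signed area Σ (x_i y_{i+1} − x_{i+1} y_i) is linear in k.
With k=0 it equals 12; the coefficient of k is 8 (from the two edges through C).
So 8·k + 12 = 2·10 = 20 ⇒ k = 1.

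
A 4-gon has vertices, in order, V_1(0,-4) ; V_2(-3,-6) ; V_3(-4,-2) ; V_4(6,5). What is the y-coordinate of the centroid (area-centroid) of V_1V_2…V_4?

Apply Gauss's area formula. First the cross-terms c_i = x_i·y_{i+1} − x_{i+1}·y_i:
  -12, -18, -8, -24  ⇒  2A = -62, A = -31.
Then Σ (y_i + y_{i+1})·c_i = 216, so ȳ = 216 / (6·(-31)) = -36/31.

-36/31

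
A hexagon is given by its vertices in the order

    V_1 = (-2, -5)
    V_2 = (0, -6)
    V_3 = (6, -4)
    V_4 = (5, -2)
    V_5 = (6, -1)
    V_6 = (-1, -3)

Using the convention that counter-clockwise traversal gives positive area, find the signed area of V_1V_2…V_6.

21.5

Apply the surveyor's formula: 2A = Σ (x_i·y_{i+1} − x_{i+1}·y_i), indices taken mod 6.
Cross-terms: 12, 36, 8, 7, -19, -1  ⇒  Σ = 43
Signed area = Σ/2 = 21.5 (positive ⇒ counter-clockwise traversal).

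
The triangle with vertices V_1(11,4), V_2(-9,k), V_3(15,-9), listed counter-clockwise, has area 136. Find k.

The doubled signed area Σ (x_i y_{i+1} − x_{i+1} y_i) is linear in k.
With k=0 it equals 276; the coefficient of k is -4 (from the two edges through V_2).
So -4·k + 276 = 2·136 = 272 ⇒ k = 1.

1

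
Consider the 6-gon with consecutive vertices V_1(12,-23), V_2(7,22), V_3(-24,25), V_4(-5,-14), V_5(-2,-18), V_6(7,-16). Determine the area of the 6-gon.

Apply the surveyor's formula: 2A = Σ (x_i·y_{i+1} − x_{i+1}·y_i), indices taken mod 6.
Cross-terms: 425, 703, 461, 62, 158, 31  ⇒  Σ = 1840
Area = |Σ|/2 = 920.

920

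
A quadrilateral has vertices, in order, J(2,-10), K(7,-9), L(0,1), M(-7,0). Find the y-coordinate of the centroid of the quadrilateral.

Apply Gauss's area formula. First the cross-terms c_i = x_i·y_{i+1} − x_{i+1}·y_i:
  52, 7, 7, 70  ⇒  2A = 136, A = 68.
Then Σ (y_i + y_{i+1})·c_i = -1737, so ȳ = -1737 / (6·68) = -579/136.

-579/136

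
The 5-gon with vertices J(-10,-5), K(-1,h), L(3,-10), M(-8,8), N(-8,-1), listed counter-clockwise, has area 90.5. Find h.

-10

Write out the shoelace sum; only the two edges meeting at K involve h:
2·Area = [((-10)·h − (-1)·(-5)) + ((-1)·(-10) − 3·h)] + 46
       = -13·h + 51 = 181
⇒ h = -10.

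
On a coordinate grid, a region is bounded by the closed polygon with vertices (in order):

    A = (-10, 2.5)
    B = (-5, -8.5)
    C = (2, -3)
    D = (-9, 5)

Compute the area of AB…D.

Cross-terms: 97.5, 32, -17, 27.5  ⇒  Σ = 140
Area = |Σ|/2 = 70.

70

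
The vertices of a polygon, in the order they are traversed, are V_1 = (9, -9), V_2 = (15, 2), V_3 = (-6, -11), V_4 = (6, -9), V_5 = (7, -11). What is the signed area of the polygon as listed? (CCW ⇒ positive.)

76.5

Σ = (153) + (-153) + (120) + (-3) + (36) = 153
Signed area = Σ/2 = 76.5 (positive ⇒ counter-clockwise traversal).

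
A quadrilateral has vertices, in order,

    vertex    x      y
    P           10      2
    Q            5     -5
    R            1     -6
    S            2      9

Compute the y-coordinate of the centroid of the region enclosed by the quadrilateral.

214/225

Apply the surveyor's formula. First the cross-terms c_i = x_i·y_{i+1} − x_{i+1}·y_i:
  -60, -25, 21, -86  ⇒  2A = -150, A = -75.
Then Σ (y_i + y_{i+1})·c_i = -428, so ȳ = -428 / (6·(-75)) = 214/225.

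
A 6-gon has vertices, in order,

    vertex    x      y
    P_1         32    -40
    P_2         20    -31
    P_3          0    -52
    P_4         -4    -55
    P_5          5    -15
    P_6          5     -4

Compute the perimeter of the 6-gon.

|P_1P_2| = √((-12)² + (9)²) = √225 = 15
|P_2P_3| = √((-20)² + (-21)²) = √841 = 29
|P_3P_4| = √((-4)² + (-3)²) = √25 = 5
|P_4P_5| = √((9)² + (40)²) = √1681 = 41
|P_5P_6| = √((0)² + (11)²) = √121 = 11
|P_6P_1| = √((27)² + (-36)²) = √2025 = 45
Perimeter = 15 + 29 + 5 + 41 + 11 + 45 = 146.

146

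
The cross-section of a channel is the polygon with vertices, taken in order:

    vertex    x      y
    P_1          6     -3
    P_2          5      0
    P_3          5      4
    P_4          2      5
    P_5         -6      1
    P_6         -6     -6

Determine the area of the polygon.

Σ = (15) + (20) + (17) + (32) + (42) + (54) = 180
Area = |Σ|/2 = 90.

90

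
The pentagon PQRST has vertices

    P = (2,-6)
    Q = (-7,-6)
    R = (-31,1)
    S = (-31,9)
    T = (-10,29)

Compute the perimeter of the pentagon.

108

|PQ| = √((-9)² + (0)²) = √81 = 9
|QR| = √((-24)² + (7)²) = √625 = 25
|RS| = √((0)² + (8)²) = √64 = 8
|ST| = √((21)² + (20)²) = √841 = 29
|TP| = √((12)² + (-35)²) = √1369 = 37
Perimeter = 9 + 25 + 8 + 29 + 37 = 108.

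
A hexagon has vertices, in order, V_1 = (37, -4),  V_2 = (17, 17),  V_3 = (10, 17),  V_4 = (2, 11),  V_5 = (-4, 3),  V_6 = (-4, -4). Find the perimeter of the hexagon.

104

|V_1V_2| = √((-20)² + (21)²) = √841 = 29
|V_2V_3| = √((-7)² + (0)²) = √49 = 7
|V_3V_4| = √((-8)² + (-6)²) = √100 = 10
|V_4V_5| = √((-6)² + (-8)²) = √100 = 10
|V_5V_6| = √((0)² + (-7)²) = √49 = 7
|V_6V_1| = √((41)² + (0)²) = √1681 = 41
Perimeter = 29 + 7 + 10 + 10 + 7 + 41 = 104.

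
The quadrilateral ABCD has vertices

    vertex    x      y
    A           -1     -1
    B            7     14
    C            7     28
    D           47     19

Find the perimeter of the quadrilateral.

124

|AB| = √((8)² + (15)²) = √289 = 17
|BC| = √((0)² + (14)²) = √196 = 14
|CD| = √((40)² + (-9)²) = √1681 = 41
|DA| = √((-48)² + (-20)²) = √2704 = 52
Perimeter = 17 + 14 + 41 + 52 = 124.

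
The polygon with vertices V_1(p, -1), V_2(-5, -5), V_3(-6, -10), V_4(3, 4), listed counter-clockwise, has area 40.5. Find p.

-7

The doubled signed area Σ (x_i y_{i+1} − x_{i+1} y_i) is linear in p.
With p=0 it equals 18; the coefficient of p is -9 (from the two edges through V_1).
So -9·p + 18 = 2·40.5 = 81 ⇒ p = -7.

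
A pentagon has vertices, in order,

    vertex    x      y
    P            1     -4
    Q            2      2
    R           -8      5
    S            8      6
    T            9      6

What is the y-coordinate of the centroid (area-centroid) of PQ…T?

481/150

Apply Gauss's area formula. First the cross-terms c_i = x_i·y_{i+1} − x_{i+1}·y_i:
  10, 26, -88, -6, -42  ⇒  2A = -100, A = -50.
Then Σ (y_i + y_{i+1})·c_i = -962, so ȳ = -962 / (6·(-50)) = 481/150.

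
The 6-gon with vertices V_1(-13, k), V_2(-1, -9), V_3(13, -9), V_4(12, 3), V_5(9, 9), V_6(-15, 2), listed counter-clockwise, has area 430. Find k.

The doubled signed area Σ (x_i y_{i+1} − x_{i+1} y_i) is linear in k.
With k=0 it equals 650; the coefficient of k is -14 (from the two edges through V_1).
So -14·k + 650 = 2·430 = 860 ⇒ k = -15.

-15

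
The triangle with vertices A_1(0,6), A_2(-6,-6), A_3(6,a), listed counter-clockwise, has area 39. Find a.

Write out the shoelace sum; only the two edges meeting at A_3 involve a:
2·Area = [((-6)·a − 6·(-6)) + (6·6 − 0·a)] + 36
       = -6·a + 108 = 78
⇒ a = 5.

5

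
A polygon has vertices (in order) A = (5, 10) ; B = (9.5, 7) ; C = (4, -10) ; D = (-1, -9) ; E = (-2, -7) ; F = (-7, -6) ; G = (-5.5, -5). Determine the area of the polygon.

152.5

Apply the surveyor's formula: 2A = Σ (x_i·y_{i+1} − x_{i+1}·y_i), indices taken mod 7.
Σ = (-60) + (-123) + (-46) + (-11) + (-37) + (2) + (-30) = -305
Area = |Σ|/2 = 152.5.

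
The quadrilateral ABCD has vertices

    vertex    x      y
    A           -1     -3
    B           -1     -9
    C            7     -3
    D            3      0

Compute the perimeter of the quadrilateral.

26

|AB| = √((0)² + (-6)²) = √36 = 6
|BC| = √((8)² + (6)²) = √100 = 10
|CD| = √((-4)² + (3)²) = √25 = 5
|DA| = √((-4)² + (-3)²) = √25 = 5
Perimeter = 6 + 10 + 5 + 5 = 26.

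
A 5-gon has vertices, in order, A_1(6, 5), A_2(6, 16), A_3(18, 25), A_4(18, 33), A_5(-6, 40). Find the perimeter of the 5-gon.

|A_1A_2| = √((0)² + (11)²) = √121 = 11
|A_2A_3| = √((12)² + (9)²) = √225 = 15
|A_3A_4| = √((0)² + (8)²) = √64 = 8
|A_4A_5| = √((-24)² + (7)²) = √625 = 25
|A_5A_1| = √((12)² + (-35)²) = √1369 = 37
Perimeter = 11 + 15 + 8 + 25 + 37 = 96.

96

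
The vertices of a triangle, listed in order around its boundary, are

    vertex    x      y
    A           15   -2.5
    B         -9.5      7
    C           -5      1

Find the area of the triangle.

52.125

Apply the shoelace (surveyor's) formula: 2A = Σ (x_i·y_{i+1} − x_{i+1}·y_i), indices taken mod 3.
Σ = (81.25) + (25.5) + (-2.5) = 104.25
Area = |Σ|/2 = 52.125.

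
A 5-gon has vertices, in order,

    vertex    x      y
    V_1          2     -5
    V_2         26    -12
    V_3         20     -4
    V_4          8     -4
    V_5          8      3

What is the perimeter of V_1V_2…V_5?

64

|V_1V_2| = √((24)² + (-7)²) = √625 = 25
|V_2V_3| = √((-6)² + (8)²) = √100 = 10
|V_3V_4| = √((-12)² + (0)²) = √144 = 12
|V_4V_5| = √((0)² + (7)²) = √49 = 7
|V_5V_1| = √((-6)² + (-8)²) = √100 = 10
Perimeter = 25 + 10 + 12 + 7 + 10 = 64.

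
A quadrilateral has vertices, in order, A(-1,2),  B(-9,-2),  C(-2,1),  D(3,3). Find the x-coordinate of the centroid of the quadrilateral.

-16/7

Apply the surveyor's formula. First the cross-terms c_i = x_i·y_{i+1} − x_{i+1}·y_i:
  20, -13, -9, 9  ⇒  2A = 7, A = 3.5.
Then Σ (x_i + x_{i+1})·c_i = -48, so x̄ = -48 / (6·3.5) = -16/7.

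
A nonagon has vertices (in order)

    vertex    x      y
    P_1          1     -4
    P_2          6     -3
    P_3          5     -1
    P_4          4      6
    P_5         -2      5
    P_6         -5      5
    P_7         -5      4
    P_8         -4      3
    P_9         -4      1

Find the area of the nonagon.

70

Apply the shoelace (surveyor's) formula: 2A = Σ (x_i·y_{i+1} − x_{i+1}·y_i), indices taken mod 9.
Σ = (21) + (9) + (34) + (32) + (15) + (5) + (1) + (8) + (15) = 140
Area = |Σ|/2 = 70.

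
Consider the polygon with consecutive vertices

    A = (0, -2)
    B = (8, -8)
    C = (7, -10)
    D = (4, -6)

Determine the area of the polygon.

9

A→B: (0)(-8) − (8)(-2) = 16
B→C: (8)(-10) − (7)(-8) = -24
C→D: (7)(-6) − (4)(-10) = -2
D→A: (4)(-2) − (0)(-6) = -8
Σ = -18
Area = |Σ|/2 = 9.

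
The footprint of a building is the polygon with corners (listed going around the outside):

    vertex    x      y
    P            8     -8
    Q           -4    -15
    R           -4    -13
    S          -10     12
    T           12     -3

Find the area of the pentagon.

Apply the shoelace formula: 2A = Σ (x_i·y_{i+1} − x_{i+1}·y_i), indices taken mod 5.
P→Q: (8)(-15) − (-4)(-8) = -152
Q→R: (-4)(-13) − (-4)(-15) = -8
R→S: (-4)(12) − (-10)(-13) = -178
S→T: (-10)(-3) − (12)(12) = -114
T→P: (12)(-8) − (8)(-3) = -72
Σ = -524
Area = |Σ|/2 = 262.

262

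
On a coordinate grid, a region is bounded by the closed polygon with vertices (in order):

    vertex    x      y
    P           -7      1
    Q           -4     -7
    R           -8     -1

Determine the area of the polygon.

Σ = (53) + (-52) + (-15) = -14
Area = |Σ|/2 = 7.

7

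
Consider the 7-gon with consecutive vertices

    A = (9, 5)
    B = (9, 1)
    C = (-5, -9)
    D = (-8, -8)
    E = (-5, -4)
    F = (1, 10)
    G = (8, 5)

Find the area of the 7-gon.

139

Σ = (-36) + (-76) + (-32) + (-8) + (-46) + (-75) + (-5) = -278
Area = |Σ|/2 = 139.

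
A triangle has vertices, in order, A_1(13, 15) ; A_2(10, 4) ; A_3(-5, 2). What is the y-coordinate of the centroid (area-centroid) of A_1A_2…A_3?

Apply the shoelace formula. First the cross-terms c_i = x_i·y_{i+1} − x_{i+1}·y_i:
  -98, 40, -101  ⇒  2A = -159, A = -79.5.
Then Σ (y_i + y_{i+1})·c_i = -3339, so ȳ = -3339 / (6·(-79.5)) = 7.

7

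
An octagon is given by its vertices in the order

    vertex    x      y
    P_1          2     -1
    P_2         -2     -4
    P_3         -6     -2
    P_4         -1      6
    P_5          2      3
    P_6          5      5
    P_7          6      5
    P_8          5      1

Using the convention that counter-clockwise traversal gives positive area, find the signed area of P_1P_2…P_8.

Apply the shoelace formula: 2A = Σ (x_i·y_{i+1} − x_{i+1}·y_i), indices taken mod 8.
Σ = (-10) + (-20) + (-38) + (-15) + (-5) + (-5) + (-19) + (-7) = -119
Signed area = Σ/2 = -59.5 (negative ⇒ clockwise traversal).

-59.5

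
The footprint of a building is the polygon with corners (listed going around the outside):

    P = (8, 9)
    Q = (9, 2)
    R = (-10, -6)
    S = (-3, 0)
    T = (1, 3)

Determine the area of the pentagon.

70.5

Apply the shoelace (surveyor's) formula: 2A = Σ (x_i·y_{i+1} − x_{i+1}·y_i), indices taken mod 5.
P→Q: (8)(2) − (9)(9) = -65
Q→R: (9)(-6) − (-10)(2) = -34
R→S: (-10)(0) − (-3)(-6) = -18
S→T: (-3)(3) − (1)(0) = -9
T→P: (1)(9) − (8)(3) = -15
Σ = -141
Area = |Σ|/2 = 70.5.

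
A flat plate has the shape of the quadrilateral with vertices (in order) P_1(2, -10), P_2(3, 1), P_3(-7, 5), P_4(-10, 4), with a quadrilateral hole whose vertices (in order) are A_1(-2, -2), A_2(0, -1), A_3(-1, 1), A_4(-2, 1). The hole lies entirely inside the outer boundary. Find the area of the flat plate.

Outer boundary:
Apply Gauss's area formula: 2A = Σ (x_i·y_{i+1} − x_{i+1}·y_i), indices taken mod 4.
Σ = (32) + (22) + (22) + (92) = 168
Area = |Σ|/2 = 84.
Hole:
Apply the shoelace formula: 2A = Σ (x_i·y_{i+1} − x_{i+1}·y_i), indices taken mod 4.
Σ = (2) + (-1) + (1) + (6) = 8
Area = |Σ|/2 = 4.
Net area = 84 − 4 = 80.

80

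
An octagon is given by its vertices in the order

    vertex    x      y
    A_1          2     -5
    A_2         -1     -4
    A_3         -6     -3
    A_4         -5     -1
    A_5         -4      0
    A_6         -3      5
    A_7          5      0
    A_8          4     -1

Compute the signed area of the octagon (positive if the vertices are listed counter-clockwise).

-57.5

Apply the shoelace (surveyor's) formula: 2A = Σ (x_i·y_{i+1} − x_{i+1}·y_i), indices taken mod 8.
Cross-terms: -13, -21, -9, -4, -20, -25, -5, -18  ⇒  Σ = -115
Signed area = Σ/2 = -57.5 (negative ⇒ clockwise traversal).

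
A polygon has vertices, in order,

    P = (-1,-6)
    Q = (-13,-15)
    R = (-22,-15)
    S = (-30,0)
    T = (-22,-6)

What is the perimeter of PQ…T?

|PQ| = √((-12)² + (-9)²) = √225 = 15
|QR| = √((-9)² + (0)²) = √81 = 9
|RS| = √((-8)² + (15)²) = √289 = 17
|ST| = √((8)² + (-6)²) = √100 = 10
|TP| = √((21)² + (0)²) = √441 = 21
Perimeter = 15 + 9 + 17 + 10 + 21 = 72.

72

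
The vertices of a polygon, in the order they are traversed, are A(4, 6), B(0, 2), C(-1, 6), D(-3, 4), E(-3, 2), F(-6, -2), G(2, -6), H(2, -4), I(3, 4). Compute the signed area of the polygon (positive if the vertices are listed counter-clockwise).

Σ = (8) + (2) + (14) + (6) + (18) + (40) + (4) + (20) + (2) = 114
Signed area = Σ/2 = 57 (positive ⇒ counter-clockwise traversal).

57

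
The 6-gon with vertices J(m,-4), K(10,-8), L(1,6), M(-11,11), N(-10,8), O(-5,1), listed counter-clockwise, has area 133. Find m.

Write out the shoelace sum; only the two edges meeting at J involve m:
2·Area = [((-5)·(-4) − m·1) + (m·(-8) − 10·(-4))] + 197
       = -9·m + 257 = 266
⇒ m = -1.

-1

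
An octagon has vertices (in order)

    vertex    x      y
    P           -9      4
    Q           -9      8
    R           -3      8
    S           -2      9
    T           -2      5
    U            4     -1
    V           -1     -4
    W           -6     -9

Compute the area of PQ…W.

Σ = (-36) + (-48) + (-11) + (8) + (-18) + (-17) + (-15) + (-105) = -242
Area = |Σ|/2 = 121.

121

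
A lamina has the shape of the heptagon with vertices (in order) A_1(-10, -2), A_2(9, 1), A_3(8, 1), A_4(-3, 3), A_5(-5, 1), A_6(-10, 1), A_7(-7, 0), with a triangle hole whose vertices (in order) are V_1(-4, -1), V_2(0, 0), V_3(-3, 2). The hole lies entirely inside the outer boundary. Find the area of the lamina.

31.5

Outer boundary:
A_1→A_2: (-10)(1) − (9)(-2) = 8
A_2→A_3: (9)(1) − (8)(1) = 1
A_3→A_4: (8)(3) − (-3)(1) = 27
A_4→A_5: (-3)(1) − (-5)(3) = 12
A_5→A_6: (-5)(1) − (-10)(1) = 5
A_6→A_7: (-10)(0) − (-7)(1) = 7
A_7→A_1: (-7)(-2) − (-10)(0) = 14
Σ = 74
Area = |Σ|/2 = 37.
Hole:
Apply the surveyor's formula: 2A = Σ (x_i·y_{i+1} − x_{i+1}·y_i), indices taken mod 3.
Cross-terms: 0, 0, 11  ⇒  Σ = 11
Area = |Σ|/2 = 5.5.
Net area = 37 − 5.5 = 31.5.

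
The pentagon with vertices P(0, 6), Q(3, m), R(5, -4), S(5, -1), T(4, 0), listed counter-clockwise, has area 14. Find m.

The doubled signed area Σ (x_i y_{i+1} − x_{i+1} y_i) is linear in m.
With m=0 it equals 13; the coefficient of m is -5 (from the two edges through Q).
So -5·m + 13 = 2·14 = 28 ⇒ m = -3.

-3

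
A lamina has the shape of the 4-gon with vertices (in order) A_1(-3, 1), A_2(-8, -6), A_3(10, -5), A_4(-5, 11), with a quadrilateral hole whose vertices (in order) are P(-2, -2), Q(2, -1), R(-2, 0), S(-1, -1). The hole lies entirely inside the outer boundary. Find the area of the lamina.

116.5

Outer boundary:
Σ = (26) + (100) + (85) + (28) = 239
Area = |Σ|/2 = 119.5.
Hole:
Apply the shoelace (surveyor's) formula: 2A = Σ (x_i·y_{i+1} − x_{i+1}·y_i), indices taken mod 4.
P→Q: (-2)(-1) − (2)(-2) = 6
Q→R: (2)(0) − (-2)(-1) = -2
R→S: (-2)(-1) − (-1)(0) = 2
S→P: (-1)(-2) − (-2)(-1) = 0
Σ = 6
Area = |Σ|/2 = 3.
Net area = 119.5 − 3 = 116.5.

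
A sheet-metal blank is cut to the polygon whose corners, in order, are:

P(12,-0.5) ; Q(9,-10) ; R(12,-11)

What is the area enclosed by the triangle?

Apply the shoelace (surveyor's) formula: 2A = Σ (x_i·y_{i+1} − x_{i+1}·y_i), indices taken mod 3.
Σ = (-115.5) + (21) + (126) = 31.5
Area = |Σ|/2 = 15.75.

15.75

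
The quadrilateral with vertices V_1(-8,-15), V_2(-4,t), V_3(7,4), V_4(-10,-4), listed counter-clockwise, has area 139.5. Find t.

Write out the shoelace sum; only the two edges meeting at V_2 involve t:
2·Area = [((-8)·t − (-4)·(-15)) + ((-4)·4 − 7·t)] + 130
       = -15·t + 54 = 279
⇒ t = -15.

-15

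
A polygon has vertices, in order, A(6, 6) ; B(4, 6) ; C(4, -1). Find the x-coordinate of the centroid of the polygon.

Apply the surveyor's formula. First the cross-terms c_i = x_i·y_{i+1} − x_{i+1}·y_i:
  12, -28, 30  ⇒  2A = 14, A = 7.
Then Σ (x_i + x_{i+1})·c_i = 196, so x̄ = 196 / (6·7) = 14/3.

14/3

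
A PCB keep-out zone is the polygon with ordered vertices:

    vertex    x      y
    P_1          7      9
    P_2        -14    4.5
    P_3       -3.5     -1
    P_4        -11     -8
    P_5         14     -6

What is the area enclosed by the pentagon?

Apply the shoelace (surveyor's) formula: 2A = Σ (x_i·y_{i+1} − x_{i+1}·y_i), indices taken mod 5.
P_1→P_2: (7)(4.5) − (-14)(9) = 157.5
P_2→P_3: (-14)(-1) − (-3.5)(4.5) = 29.75
P_3→P_4: (-3.5)(-8) − (-11)(-1) = 17
P_4→P_5: (-11)(-6) − (14)(-8) = 178
P_5→P_1: (14)(9) − (7)(-6) = 168
Σ = 550.25
Area = |Σ|/2 = 275.125.

275.125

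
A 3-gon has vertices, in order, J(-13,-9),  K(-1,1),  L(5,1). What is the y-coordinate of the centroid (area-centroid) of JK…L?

Apply Gauss's area formula. First the cross-terms c_i = x_i·y_{i+1} − x_{i+1}·y_i:
  -22, -6, -32  ⇒  2A = -60, A = -30.
Then Σ (y_i + y_{i+1})·c_i = 420, so ȳ = 420 / (6·(-30)) = -7/3.

-7/3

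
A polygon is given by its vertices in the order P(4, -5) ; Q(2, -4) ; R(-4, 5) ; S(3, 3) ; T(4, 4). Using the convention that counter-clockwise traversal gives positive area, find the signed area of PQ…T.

Apply the shoelace (surveyor's) formula: 2A = Σ (x_i·y_{i+1} − x_{i+1}·y_i), indices taken mod 5.
Σ = (-6) + (-6) + (-27) + (0) + (-36) = -75
Signed area = Σ/2 = -37.5 (negative ⇒ clockwise traversal).

-37.5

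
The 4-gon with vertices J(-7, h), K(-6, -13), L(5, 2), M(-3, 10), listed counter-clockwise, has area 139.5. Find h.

3

The doubled signed area Σ (x_i y_{i+1} − x_{i+1} y_i) is linear in h.
With h=0 it equals 270; the coefficient of h is 3 (from the two edges through J).
So 3·h + 270 = 2·139.5 = 279 ⇒ h = 3.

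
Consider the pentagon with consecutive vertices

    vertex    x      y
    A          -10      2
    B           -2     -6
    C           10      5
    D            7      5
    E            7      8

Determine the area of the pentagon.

Apply Gauss's area formula: 2A = Σ (x_i·y_{i+1} − x_{i+1}·y_i), indices taken mod 5.
Cross-terms: 64, 50, 15, 21, 94  ⇒  Σ = 244
Area = |Σ|/2 = 122.

122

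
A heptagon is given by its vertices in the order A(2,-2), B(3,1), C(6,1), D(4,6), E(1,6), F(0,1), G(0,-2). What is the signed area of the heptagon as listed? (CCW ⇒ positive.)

Apply the surveyor's formula: 2A = Σ (x_i·y_{i+1} − x_{i+1}·y_i), indices taken mod 7.
Σ = (8) + (-3) + (32) + (18) + (1) + (0) + (4) = 60
Signed area = Σ/2 = 30 (positive ⇒ counter-clockwise traversal).

30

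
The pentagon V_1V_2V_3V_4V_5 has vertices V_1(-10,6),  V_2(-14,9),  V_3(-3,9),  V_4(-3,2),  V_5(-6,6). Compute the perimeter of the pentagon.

32

|V_1V_2| = √((-4)² + (3)²) = √25 = 5
|V_2V_3| = √((11)² + (0)²) = √121 = 11
|V_3V_4| = √((0)² + (-7)²) = √49 = 7
|V_4V_5| = √((-3)² + (4)²) = √25 = 5
|V_5V_1| = √((-4)² + (0)²) = √16 = 4
Perimeter = 5 + 11 + 7 + 5 + 4 = 32.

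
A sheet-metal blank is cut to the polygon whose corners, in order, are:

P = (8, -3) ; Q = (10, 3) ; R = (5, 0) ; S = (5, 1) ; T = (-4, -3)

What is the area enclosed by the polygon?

34.5

Cross-terms: 54, -15, 5, -11, 36  ⇒  Σ = 69
Area = |Σ|/2 = 34.5.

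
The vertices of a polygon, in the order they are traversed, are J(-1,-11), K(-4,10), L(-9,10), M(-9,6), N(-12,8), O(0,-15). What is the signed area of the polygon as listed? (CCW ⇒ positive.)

98.5

Σ = (-54) + (50) + (36) + (0) + (180) + (-15) = 197
Signed area = Σ/2 = 98.5 (positive ⇒ counter-clockwise traversal).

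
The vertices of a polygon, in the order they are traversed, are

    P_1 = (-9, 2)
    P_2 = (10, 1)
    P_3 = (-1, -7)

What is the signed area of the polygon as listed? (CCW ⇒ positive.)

-81.5

Apply the surveyor's formula: 2A = Σ (x_i·y_{i+1} − x_{i+1}·y_i), indices taken mod 3.
Σ = (-29) + (-69) + (-65) = -163
Signed area = Σ/2 = -81.5 (negative ⇒ clockwise traversal).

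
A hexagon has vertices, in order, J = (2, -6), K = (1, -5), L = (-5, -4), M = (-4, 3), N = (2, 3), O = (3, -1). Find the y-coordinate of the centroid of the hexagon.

Apply the shoelace (surveyor's) formula. First the cross-terms c_i = x_i·y_{i+1} − x_{i+1}·y_i:
  -4, -29, -31, -18, -11, -16  ⇒  2A = -109, A = -54.5.
Then Σ (y_i + y_{i+1})·c_i = 318, so ȳ = 318 / (6·(-54.5)) = -106/109.

-106/109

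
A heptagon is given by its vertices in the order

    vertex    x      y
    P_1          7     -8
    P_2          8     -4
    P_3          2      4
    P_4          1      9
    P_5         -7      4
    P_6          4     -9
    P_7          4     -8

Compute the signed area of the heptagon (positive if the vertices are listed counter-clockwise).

116

Apply the shoelace (surveyor's) formula: 2A = Σ (x_i·y_{i+1} − x_{i+1}·y_i), indices taken mod 7.
P_1→P_2: (7)(-4) − (8)(-8) = 36
P_2→P_3: (8)(4) − (2)(-4) = 40
P_3→P_4: (2)(9) − (1)(4) = 14
P_4→P_5: (1)(4) − (-7)(9) = 67
P_5→P_6: (-7)(-9) − (4)(4) = 47
P_6→P_7: (4)(-8) − (4)(-9) = 4
P_7→P_1: (4)(-8) − (7)(-8) = 24
Σ = 232
Signed area = Σ/2 = 116 (positive ⇒ counter-clockwise traversal).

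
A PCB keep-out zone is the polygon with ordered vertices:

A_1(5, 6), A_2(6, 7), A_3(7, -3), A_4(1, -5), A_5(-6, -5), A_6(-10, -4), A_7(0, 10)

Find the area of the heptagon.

155.5

Apply the surveyor's formula: 2A = Σ (x_i·y_{i+1} − x_{i+1}·y_i), indices taken mod 7.
Σ = (-1) + (-67) + (-32) + (-35) + (-26) + (-100) + (-50) = -311
Area = |Σ|/2 = 155.5.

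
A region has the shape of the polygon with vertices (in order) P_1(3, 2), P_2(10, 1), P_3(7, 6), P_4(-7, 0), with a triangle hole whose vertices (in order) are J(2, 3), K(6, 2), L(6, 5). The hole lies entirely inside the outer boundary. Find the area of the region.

26

Outer boundary:
Apply the shoelace formula: 2A = Σ (x_i·y_{i+1} − x_{i+1}·y_i), indices taken mod 4.
Σ = (-17) + (53) + (42) + (-14) = 64
Area = |Σ|/2 = 32.
Hole:
Apply the shoelace (surveyor's) formula: 2A = Σ (x_i·y_{i+1} − x_{i+1}·y_i), indices taken mod 3.
Σ = (-14) + (18) + (8) = 12
Area = |Σ|/2 = 6.
Net area = 32 − 6 = 26.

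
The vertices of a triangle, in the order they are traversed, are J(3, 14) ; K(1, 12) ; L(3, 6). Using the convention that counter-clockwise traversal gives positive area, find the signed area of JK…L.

8

Apply the shoelace (surveyor's) formula: 2A = Σ (x_i·y_{i+1} − x_{i+1}·y_i), indices taken mod 3.
Σ = (22) + (-30) + (24) = 16
Signed area = Σ/2 = 8 (positive ⇒ counter-clockwise traversal).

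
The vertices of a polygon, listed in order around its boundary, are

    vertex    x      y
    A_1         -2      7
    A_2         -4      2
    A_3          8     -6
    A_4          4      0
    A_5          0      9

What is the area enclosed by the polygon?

Apply Gauss's area formula: 2A = Σ (x_i·y_{i+1} − x_{i+1}·y_i), indices taken mod 5.
Cross-terms: 24, 8, 24, 36, 18  ⇒  Σ = 110
Area = |Σ|/2 = 55.

55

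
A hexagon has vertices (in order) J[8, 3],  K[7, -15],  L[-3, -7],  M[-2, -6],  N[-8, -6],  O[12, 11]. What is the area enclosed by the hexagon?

167.5

Apply Gauss's area formula: 2A = Σ (x_i·y_{i+1} − x_{i+1}·y_i), indices taken mod 6.
Σ = (-141) + (-94) + (4) + (-36) + (-16) + (-52) = -335
Area = |Σ|/2 = 167.5.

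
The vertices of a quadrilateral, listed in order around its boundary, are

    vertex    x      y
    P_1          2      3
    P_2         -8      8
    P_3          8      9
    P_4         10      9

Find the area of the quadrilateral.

51

Cross-terms: 40, -136, -18, 12  ⇒  Σ = -102
Area = |Σ|/2 = 51.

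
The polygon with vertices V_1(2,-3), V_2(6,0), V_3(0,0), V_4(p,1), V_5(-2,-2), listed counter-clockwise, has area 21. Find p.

The doubled signed area Σ (x_i y_{i+1} − x_{i+1} y_i) is linear in p.
With p=0 it equals 30; the coefficient of p is -2 (from the two edges through V_4).
So -2·p + 30 = 2·21 = 42 ⇒ p = -6.

-6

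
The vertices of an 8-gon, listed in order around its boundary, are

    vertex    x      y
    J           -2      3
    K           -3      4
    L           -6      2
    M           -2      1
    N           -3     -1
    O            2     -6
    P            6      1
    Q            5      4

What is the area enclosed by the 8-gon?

Σ = (1) + (18) + (-2) + (5) + (20) + (38) + (19) + (23) = 122
Area = |Σ|/2 = 61.

61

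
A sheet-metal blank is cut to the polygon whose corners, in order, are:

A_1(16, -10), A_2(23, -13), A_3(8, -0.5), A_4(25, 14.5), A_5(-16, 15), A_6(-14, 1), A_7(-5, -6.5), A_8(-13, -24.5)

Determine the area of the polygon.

Apply the surveyor's formula: 2A = Σ (x_i·y_{i+1} − x_{i+1}·y_i), indices taken mod 8.
A_1→A_2: (16)(-13) − (23)(-10) = 22
A_2→A_3: (23)(-0.5) − (8)(-13) = 92.5
A_3→A_4: (8)(14.5) − (25)(-0.5) = 128.5
A_4→A_5: (25)(15) − (-16)(14.5) = 607
A_5→A_6: (-16)(1) − (-14)(15) = 194
A_6→A_7: (-14)(-6.5) − (-5)(1) = 96
A_7→A_8: (-5)(-24.5) − (-13)(-6.5) = 38
A_8→A_1: (-13)(-10) − (16)(-24.5) = 522
Σ = 1700
Area = |Σ|/2 = 850.

850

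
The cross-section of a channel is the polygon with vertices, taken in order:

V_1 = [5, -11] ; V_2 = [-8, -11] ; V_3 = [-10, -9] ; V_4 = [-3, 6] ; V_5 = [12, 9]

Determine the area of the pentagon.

272

V_1→V_2: (5)(-11) − (-8)(-11) = -143
V_2→V_3: (-8)(-9) − (-10)(-11) = -38
V_3→V_4: (-10)(6) − (-3)(-9) = -87
V_4→V_5: (-3)(9) − (12)(6) = -99
V_5→V_1: (12)(-11) − (5)(9) = -177
Σ = -544
Area = |Σ|/2 = 272.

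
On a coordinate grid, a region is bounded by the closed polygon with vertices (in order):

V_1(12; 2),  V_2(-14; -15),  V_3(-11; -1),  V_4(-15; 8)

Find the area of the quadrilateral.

266

Apply Gauss's area formula: 2A = Σ (x_i·y_{i+1} − x_{i+1}·y_i), indices taken mod 4.
Σ = (-152) + (-151) + (-103) + (-126) = -532
Area = |Σ|/2 = 266.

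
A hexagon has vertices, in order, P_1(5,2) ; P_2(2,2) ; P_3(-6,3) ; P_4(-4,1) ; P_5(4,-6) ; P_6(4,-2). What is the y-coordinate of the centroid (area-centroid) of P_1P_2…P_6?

Apply Gauss's area formula. First the cross-terms c_i = x_i·y_{i+1} − x_{i+1}·y_i:
  6, 18, 6, 20, 16, 18  ⇒  2A = 84, A = 42.
Then Σ (y_i + y_{i+1})·c_i = -90, so ȳ = -90 / (6·42) = -5/14.

-5/14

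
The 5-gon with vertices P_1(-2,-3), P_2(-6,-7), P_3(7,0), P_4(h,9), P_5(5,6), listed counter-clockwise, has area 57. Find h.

The doubled signed area Σ (x_i y_{i+1} − x_{i+1} y_i) is linear in h.
With h=0 it equals 60; the coefficient of h is 6 (from the two edges through P_4).
So 6·h + 60 = 2·57 = 114 ⇒ h = 9.

9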